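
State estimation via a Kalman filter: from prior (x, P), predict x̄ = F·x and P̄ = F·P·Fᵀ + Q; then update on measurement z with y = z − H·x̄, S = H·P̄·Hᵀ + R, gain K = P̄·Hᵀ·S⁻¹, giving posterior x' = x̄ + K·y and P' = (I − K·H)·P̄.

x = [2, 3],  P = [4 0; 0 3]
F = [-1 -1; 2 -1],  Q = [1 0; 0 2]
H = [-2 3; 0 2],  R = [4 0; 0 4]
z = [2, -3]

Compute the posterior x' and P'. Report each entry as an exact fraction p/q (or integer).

x̄ = F·x = [-5, 1]
P̄ = F·P·Fᵀ + Q = [8 -5; -5 21]
y = z − H·x̄ = [-11, -5]
S = H·P̄·Hᵀ + R = [285 146; 146 88]
K = P̄·Hᵀ·S⁻¹ = [-317/941 419/941; 73/941 328/941]
x' = x̄ + K·y = [-3313/941, -1502/941]
P' = (I − K·H)·P̄ = [1891/941 838/941; 838/941 656/941]

x' = [-3313/941, -1502/941]
P' = [1891/941 838/941; 838/941 656/941]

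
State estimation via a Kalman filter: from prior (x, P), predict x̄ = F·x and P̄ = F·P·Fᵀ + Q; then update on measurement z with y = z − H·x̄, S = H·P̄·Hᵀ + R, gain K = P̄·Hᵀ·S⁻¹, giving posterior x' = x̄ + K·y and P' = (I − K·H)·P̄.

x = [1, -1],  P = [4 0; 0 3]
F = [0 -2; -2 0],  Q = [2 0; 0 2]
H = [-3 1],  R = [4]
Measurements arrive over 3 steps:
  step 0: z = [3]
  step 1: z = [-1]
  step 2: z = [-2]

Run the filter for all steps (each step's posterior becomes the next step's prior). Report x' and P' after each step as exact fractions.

step 0: x' = [-83/74, -49/74], P' = [77/37 189/37; 189/37 585/37]
step 1: x' = [9367/8860, 19187/8860], P' = [4783/4430 7863/4430; 7863/4430 21703/4430]
step 2: x' = [45359/179512, -165893/179512], P' = [95489/89756 158685/89756; 158685/89756 442873/89756]

step 0: x̄ = F·x = [2, -2]
step 0: P̄ = F·P·Fᵀ + Q = [14 0; 0 18]
step 0: y = z − H·x̄ = [11]
step 0: S = H·P̄·Hᵀ + R = [148]
step 0: K = P̄·Hᵀ·S⁻¹ = [-21/74; 9/74]
step 0: x' = x̄ + K·y = [-83/74, -49/74]
step 0: P' = (I − K·H)·P̄ = [77/37 189/37; 189/37 585/37]
step 1: x̄ = F·x = [49/37, 83/37]
step 1: P̄ = F·P·Fᵀ + Q = [2414/37 756/37; 756/37 382/37]
step 1: y = z − H·x̄ = [27/37]
step 1: S = H·P̄·Hᵀ + R = [17720/37]
step 1: K = P̄·Hᵀ·S⁻¹ = [-3243/8860; -943/8860]
step 1: x' = x̄ + K·y = [9367/8860, 19187/8860]
step 1: P' = (I − K·H)·P̄ = [4783/4430 7863/4430; 7863/4430 21703/4430]
step 2: x̄ = F·x = [-19187/4430, -9367/4430]
step 2: P̄ = F·P·Fᵀ + Q = [47836/2215 15726/2215; 15726/2215 13996/2215]
step 2: y = z − H·x̄ = [-28527/2215]
step 2: S = H·P̄·Hᵀ + R = [359024/2215]
step 2: K = P̄·Hᵀ·S⁻¹ = [-63891/179512; -16591/179512]
step 2: x' = x̄ + K·y = [45359/179512, -165893/179512]
step 2: P' = (I − K·H)·P̄ = [95489/89756 158685/89756; 158685/89756 442873/89756]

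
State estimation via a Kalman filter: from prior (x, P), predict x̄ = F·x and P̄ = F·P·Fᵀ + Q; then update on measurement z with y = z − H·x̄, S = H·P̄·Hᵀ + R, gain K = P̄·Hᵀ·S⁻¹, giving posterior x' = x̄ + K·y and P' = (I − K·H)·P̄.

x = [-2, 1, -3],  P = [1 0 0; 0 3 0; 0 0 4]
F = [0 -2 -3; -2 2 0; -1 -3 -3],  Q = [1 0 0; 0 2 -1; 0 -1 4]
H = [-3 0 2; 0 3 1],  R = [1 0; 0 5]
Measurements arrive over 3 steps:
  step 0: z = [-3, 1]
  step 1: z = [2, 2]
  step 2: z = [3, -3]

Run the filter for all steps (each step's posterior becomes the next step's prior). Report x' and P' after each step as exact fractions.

step 0: x' = [19396/4189, -4885/4189, 22869/4189], P' = [214925/8378 -52989/4189 159987/4189; -52989/4189 28479/4189 -79232/4189; 159987/4189 -79232/4189 239201/4189]
step 1: x' = [-691711651/1048379329, 645482104/1048379329, -82863024/1048379329], P' = [6054563662/1048379329 -2594322378/1048379329 8970593154/1048379329; -2594322378/1048379329 1690757820/1048379329 -3925924880/1048379329; 8970593154/1048379329 -3925924880/1048379329 13542039095/1048379329]
step 2: x' = [-106960786771753/29241686676797, 10092598154117/29241686676797, -116630515224817/29241686676797], P' = [172065076629611/29241686676797 -73670349939201/29241686676797 254973716637138/29241686676797; -73670349939201/29241686676797 47606285976573/29241686676797 -111453821480824/29241686676797; 254973716637138/29241686676797 -111453821480824/29241686676797 384832104699547/29241686676797]

step 0: x̄ = F·x = [7, 6, 8]
step 0: P̄ = F·P·Fᵀ + Q = [49 -12 54; -12 18 -17; 54 -17 68]
step 0: y = z − H·x̄ = [2, -25]
step 0: S = H·P̄·Hᵀ + R = [66 -20; -20 133]
step 0: K = P̄·Hᵀ·S⁻¹ = [-4827/8378 204/4189; 503/4189 1241/4189; -1559/4189 301/4189]
step 0: x' = x̄ + K·y = [19396/4189, -4885/4189, 22869/4189]
step 0: P' = (I − K·H)·P̄ = [214925/8378 -52989/4189 159987/4189; -52989/4189 28479/4189 -79232/4189; 159987/4189 -79232/4189 239201/4189]
step 1: x̄ = F·x = [-58837/4189, -48562/4189, -73348/4189]
step 1: P̄ = F·P·Fᵀ + Q = [1320130/4189 1109442/4189 1509186/4189; 1109442/4189 976056/4189 1263220/4189; 1509186/4189 1263220/4189 3498301/8378]
step 1: y = z − H·x̄ = [-21437/4189, 227412/4189]
step 1: S = H·P̄·Hᵀ + R = [771729/4189 -3434915/4189; -3434915/4189 36267839/8378]
step 1: K = P̄·Hᵀ·S⁻¹ = [-222504678/1048379329 237525204/1048379329; -68882626/1048379329 229269716/1048379329; 172298728/1048379329 352852891/1048379329]
step 1: x' = x̄ + K·y = [-691711651/1048379329, 645482104/1048379329, -82863024/1048379329]
step 1: P' = (I − K·H)·P̄ = [6054563662/1048379329 -2594322378/1048379329 8970593154/1048379329; -2594322378/1048379329 1690757820/1048379329 -3925924880/1048379329; 8970593154/1048379329 -3925924880/1048379329 13542039095/1048379329]
step 2: x̄ = F·x = [-1042375136/1048379329, 2674387510/1048379329, -996145589/1048379329]
step 2: P̄ = F·P·Fᵀ + Q = [82578663904/1048379329 60238787412/1048379329 94857160281/1048379329; 60238787412/1048379329 53832623610/1048379329 67918019767/1048379329; 94857160281/1048379329 67918019767/1048379329 114934230029/1048379329]
step 2: y = z − H·x̄ = [2010303757/1048379329, -10172154928/1048379329]
step 2: S = H·P̄·Hᵀ + R = [65707351209/1048379329 -189343988891/1048379329; -189343988891/1048379329 1012177857766/1048379329]
step 2: K = P̄·Hᵀ·S⁻¹ = [-6247796614557/29241686676797 6792533363907/29241686676797; -1896593144045/29241686676797 6273007289779/29241686676797; 4743059487680/29241686676797 10094128051415/29241686676797]
step 2: x' = x̄ + K·y = [-106960786771753/29241686676797, 10092598154117/29241686676797, -116630515224817/29241686676797]
step 2: P' = (I − K·H)·P̄ = [172065076629611/29241686676797 -73670349939201/29241686676797 254973716637138/29241686676797; -73670349939201/29241686676797 47606285976573/29241686676797 -111453821480824/29241686676797; 254973716637138/29241686676797 -111453821480824/29241686676797 384832104699547/29241686676797]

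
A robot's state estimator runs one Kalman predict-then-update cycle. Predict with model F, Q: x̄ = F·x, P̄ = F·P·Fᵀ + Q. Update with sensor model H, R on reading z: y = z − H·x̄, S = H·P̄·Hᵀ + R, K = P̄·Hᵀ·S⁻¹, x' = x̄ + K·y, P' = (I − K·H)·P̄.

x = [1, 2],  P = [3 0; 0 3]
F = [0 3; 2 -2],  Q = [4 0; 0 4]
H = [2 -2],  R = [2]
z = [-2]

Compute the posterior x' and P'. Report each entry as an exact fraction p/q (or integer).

x' = [264/191, 446/191]
P' = [1119/191 1070/191; 1070/191 1116/191]

x̄ = F·x = [6, -2]
P̄ = F·P·Fᵀ + Q = [31 -18; -18 28]
y = z − H·x̄ = [-18]
S = H·P̄·Hᵀ + R = [382]
K = P̄·Hᵀ·S⁻¹ = [49/191; -46/191]
x' = x̄ + K·y = [264/191, 446/191]
P' = (I − K·H)·P̄ = [1119/191 1070/191; 1070/191 1116/191]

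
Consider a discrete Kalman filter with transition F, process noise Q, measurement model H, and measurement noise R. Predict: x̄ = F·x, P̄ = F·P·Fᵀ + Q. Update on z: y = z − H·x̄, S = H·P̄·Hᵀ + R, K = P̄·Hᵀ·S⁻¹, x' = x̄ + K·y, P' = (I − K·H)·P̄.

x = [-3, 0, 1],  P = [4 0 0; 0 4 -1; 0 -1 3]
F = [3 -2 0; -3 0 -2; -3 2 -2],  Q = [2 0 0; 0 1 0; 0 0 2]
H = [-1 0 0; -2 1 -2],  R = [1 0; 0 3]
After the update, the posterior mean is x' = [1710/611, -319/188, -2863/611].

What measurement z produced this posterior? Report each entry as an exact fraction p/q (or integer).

x̄ = F·x = [-9, 7, 7]
P̄ = F·P·Fᵀ + Q = [54 -40 -56; -40 49 52; -56 52 74]
S = H·P̄·Hᵀ + R = [55 36; 36 68]
K = P̄·Hᵀ·S⁻¹ = [-594/611 -9/611; 35/47 -5/188; 808/611 -284/611]
x' − x̄ = [7209/611, -1635/188, -7140/611] = K·y
y = (KᵀK)⁻¹·Kᵀ·(x' − x̄) = [-12, -9]
z = y + H·x̄ = [-12, -9] + [9, 11] = [-3, 2]

z = [-3, 2]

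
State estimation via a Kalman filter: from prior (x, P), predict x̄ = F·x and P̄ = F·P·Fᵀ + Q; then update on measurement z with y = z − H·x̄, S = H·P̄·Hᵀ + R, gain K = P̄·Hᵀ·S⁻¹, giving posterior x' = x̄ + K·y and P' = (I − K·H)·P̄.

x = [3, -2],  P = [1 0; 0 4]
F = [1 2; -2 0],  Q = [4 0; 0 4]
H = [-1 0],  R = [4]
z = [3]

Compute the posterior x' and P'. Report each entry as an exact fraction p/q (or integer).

x̄ = F·x = [-1, -6]
P̄ = F·P·Fᵀ + Q = [21 -2; -2 8]
y = z − H·x̄ = [2]
S = H·P̄·Hᵀ + R = [25]
K = P̄·Hᵀ·S⁻¹ = [-21/25; 2/25]
x' = x̄ + K·y = [-67/25, -146/25]
P' = (I − K·H)·P̄ = [84/25 -8/25; -8/25 196/25]

x' = [-67/25, -146/25]
P' = [84/25 -8/25; -8/25 196/25]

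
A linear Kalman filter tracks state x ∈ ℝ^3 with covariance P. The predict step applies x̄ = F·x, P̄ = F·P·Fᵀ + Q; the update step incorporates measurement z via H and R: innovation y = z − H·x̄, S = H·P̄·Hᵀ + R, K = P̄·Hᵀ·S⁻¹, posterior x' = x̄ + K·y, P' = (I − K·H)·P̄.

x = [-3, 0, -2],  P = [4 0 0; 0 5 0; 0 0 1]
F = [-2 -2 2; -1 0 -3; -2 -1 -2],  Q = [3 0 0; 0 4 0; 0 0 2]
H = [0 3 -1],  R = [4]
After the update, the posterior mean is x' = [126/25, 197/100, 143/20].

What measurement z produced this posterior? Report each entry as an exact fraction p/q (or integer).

x̄ = F·x = [2, 9, 10]
P̄ = F·P·Fᵀ + Q = [43 2 22; 2 17 14; 22 14 27]
S = H·P̄·Hᵀ + R = [100]
K = P̄·Hᵀ·S⁻¹ = [-4/25; 37/100; 3/20]
x' − x̄ = [76/25, -703/100, -57/20] = K·y
y = (KᵀK)⁻¹·Kᵀ·(x' − x̄) = [-19]
z = y + H·x̄ = [-19] + [17] = [-2]

z = [-2]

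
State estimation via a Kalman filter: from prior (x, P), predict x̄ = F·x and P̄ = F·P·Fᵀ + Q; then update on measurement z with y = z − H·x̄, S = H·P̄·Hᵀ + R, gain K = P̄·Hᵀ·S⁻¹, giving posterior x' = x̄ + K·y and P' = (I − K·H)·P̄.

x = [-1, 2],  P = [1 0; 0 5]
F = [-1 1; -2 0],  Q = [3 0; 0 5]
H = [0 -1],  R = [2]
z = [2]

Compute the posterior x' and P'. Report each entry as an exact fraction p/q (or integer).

x' = [25/11, -14/11]
P' = [95/11 4/11; 4/11 18/11]

x̄ = F·x = [3, 2]
P̄ = F·P·Fᵀ + Q = [9 2; 2 9]
y = z − H·x̄ = [4]
S = H·P̄·Hᵀ + R = [11]
K = P̄·Hᵀ·S⁻¹ = [-2/11; -9/11]
x' = x̄ + K·y = [25/11, -14/11]
P' = (I − K·H)·P̄ = [95/11 4/11; 4/11 18/11]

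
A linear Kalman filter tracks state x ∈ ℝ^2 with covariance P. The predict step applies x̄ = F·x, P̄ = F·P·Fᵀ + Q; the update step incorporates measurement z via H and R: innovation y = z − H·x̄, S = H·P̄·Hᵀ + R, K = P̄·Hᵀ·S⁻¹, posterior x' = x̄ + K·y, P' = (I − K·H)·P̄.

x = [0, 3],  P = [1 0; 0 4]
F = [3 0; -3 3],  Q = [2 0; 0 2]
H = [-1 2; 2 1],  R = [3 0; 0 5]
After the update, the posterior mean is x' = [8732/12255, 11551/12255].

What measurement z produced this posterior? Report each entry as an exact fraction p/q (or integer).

z = [1, 2]

x̄ = F·x = [0, 9]
P̄ = F·P·Fᵀ + Q = [11 -9; -9 47]
S = H·P̄·Hᵀ + R = [238 45; 45 60]
K = P̄·Hᵀ·S⁻¹ = [-155/817 4399/12255; 325/817 2267/12255]
x' − x̄ = [8732/12255, -98744/12255] = K·y
y = (KᵀK)⁻¹·Kᵀ·(x' − x̄) = [-17, -7]
z = y + H·x̄ = [-17, -7] + [18, 9] = [1, 2]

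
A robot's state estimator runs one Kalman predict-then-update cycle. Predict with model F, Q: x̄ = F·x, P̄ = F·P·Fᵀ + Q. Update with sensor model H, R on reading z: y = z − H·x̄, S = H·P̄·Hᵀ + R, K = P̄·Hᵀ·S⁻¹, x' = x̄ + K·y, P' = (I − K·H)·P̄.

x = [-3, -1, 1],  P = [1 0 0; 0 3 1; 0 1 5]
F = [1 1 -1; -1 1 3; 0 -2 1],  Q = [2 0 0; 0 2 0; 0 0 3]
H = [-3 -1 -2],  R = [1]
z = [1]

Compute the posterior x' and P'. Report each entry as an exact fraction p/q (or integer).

x̄ = F·x = [-5, 5, 3]
P̄ = F·P·Fᵀ + Q = [9 -11 -8; -11 57 4; -8 4 16]
y = z − H·x̄ = [-3]
S = H·P̄·Hᵀ + R = [57]
K = P̄·Hᵀ·S⁻¹ = [0; -32/57; -4/19]
x' = x̄ + K·y = [-5, 127/19, 69/19]
P' = (I − K·H)·P̄ = [9 -11 -8; -11 2225/57 -52/19; -8 -52/19 256/19]

x' = [-5, 127/19, 69/19]
P' = [9 -11 -8; -11 2225/57 -52/19; -8 -52/19 256/19]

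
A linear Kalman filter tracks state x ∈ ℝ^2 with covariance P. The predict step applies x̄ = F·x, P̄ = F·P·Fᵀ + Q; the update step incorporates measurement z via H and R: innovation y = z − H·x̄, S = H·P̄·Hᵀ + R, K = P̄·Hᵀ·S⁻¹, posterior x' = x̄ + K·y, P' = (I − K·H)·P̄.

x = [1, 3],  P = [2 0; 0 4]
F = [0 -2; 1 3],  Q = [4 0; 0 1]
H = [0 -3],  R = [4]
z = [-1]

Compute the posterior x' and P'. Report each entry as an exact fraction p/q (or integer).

x' = [-42/355, 157/355]
P' = [1916/355 -96/355; -96/355 156/355]

x̄ = F·x = [-6, 10]
P̄ = F·P·Fᵀ + Q = [20 -24; -24 39]
y = z − H·x̄ = [29]
S = H·P̄·Hᵀ + R = [355]
K = P̄·Hᵀ·S⁻¹ = [72/355; -117/355]
x' = x̄ + K·y = [-42/355, 157/355]
P' = (I − K·H)·P̄ = [1916/355 -96/355; -96/355 156/355]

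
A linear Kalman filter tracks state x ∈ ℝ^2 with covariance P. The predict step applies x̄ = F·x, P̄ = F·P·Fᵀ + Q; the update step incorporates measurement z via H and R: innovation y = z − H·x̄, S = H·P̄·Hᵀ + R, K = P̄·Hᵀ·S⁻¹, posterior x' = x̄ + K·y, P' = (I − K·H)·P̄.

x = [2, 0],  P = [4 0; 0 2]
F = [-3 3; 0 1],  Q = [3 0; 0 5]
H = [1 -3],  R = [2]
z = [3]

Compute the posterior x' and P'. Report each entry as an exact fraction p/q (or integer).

x̄ = F·x = [-6, 0]
P̄ = F·P·Fᵀ + Q = [57 6; 6 7]
y = z − H·x̄ = [9]
S = H·P̄·Hᵀ + R = [86]
K = P̄·Hᵀ·S⁻¹ = [39/86; -15/86]
x' = x̄ + K·y = [-165/86, -135/86]
P' = (I − K·H)·P̄ = [3381/86 1101/86; 1101/86 377/86]

x' = [-165/86, -135/86]
P' = [3381/86 1101/86; 1101/86 377/86]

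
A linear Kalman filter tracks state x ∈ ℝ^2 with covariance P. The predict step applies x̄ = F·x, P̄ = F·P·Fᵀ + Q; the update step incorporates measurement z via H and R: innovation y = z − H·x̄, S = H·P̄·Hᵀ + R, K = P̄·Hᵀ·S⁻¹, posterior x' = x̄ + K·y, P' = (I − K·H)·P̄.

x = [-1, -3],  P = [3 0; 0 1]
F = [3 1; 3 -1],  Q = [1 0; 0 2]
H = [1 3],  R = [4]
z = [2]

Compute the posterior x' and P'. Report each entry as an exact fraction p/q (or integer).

x̄ = F·x = [-6, 0]
P̄ = F·P·Fᵀ + Q = [29 26; 26 30]
y = z − H·x̄ = [8]
S = H·P̄·Hᵀ + R = [459]
K = P̄·Hᵀ·S⁻¹ = [107/459; 116/459]
x' = x̄ + K·y = [-1898/459, 928/459]
P' = (I − K·H)·P̄ = [1862/459 -478/459; -478/459 314/459]

x' = [-1898/459, 928/459]
P' = [1862/459 -478/459; -478/459 314/459]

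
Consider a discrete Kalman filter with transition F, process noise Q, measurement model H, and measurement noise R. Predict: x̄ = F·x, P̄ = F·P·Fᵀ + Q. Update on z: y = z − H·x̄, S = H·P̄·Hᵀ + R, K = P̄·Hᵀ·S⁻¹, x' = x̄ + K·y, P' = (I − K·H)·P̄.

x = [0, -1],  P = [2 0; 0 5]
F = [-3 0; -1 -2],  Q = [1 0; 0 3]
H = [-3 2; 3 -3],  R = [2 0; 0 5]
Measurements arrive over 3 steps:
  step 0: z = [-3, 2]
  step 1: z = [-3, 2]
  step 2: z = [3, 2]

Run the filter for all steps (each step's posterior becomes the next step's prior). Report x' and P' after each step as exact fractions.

step 0: x̄ = F·x = [0, 2]
step 0: P̄ = F·P·Fᵀ + Q = [19 6; 6 25]
step 0: y = z − H·x̄ = [-7, 8]
step 0: S = H·P̄·Hᵀ + R = [201 -231; -231 293]
step 0: K = P̄·Hᵀ·S⁻¹ = [-348/461 -213/461; -3791/5532 -1355/1844]
step 0: x' = x̄ + K·y = [732/461, 5081/5532]
step 0: P' = (I − K·H)·P̄ = [1406/461 1761/461; 1761/461 27907/5532]
step 1: x̄ = F·x = [-2196/461, -9473/2766]
step 1: P̄ = F·P·Fᵀ + Q = [13115/461 14784/461; 14784/461 57406/1383]
step 1: y = z − H·x̄ = [-14440/1383, 5547/922]
step 1: S = H·P̄·Hᵀ + R = [54271/1383 -11087/461; -11087/461 26446/461]
step 1: K = P̄·Hᵀ·S⁻¹ = [-2043873/2313419 -1294854/2313419; -1988438/2313419 -1975542/2313419]
step 1: x' = x̄ + K·y = [2529927/2313419, 1906057/4626838]
step 1: P' = (I − K·H)·P̄ = [8403926/2313419 10562016/2313419; 10562016/2313419 13854586/2313419]
step 2: x̄ = F·x = [-7589781/2313419, -4435984/2313419]
step 2: P̄ = F·P·Fᵀ + Q = [77948753/2313419 88583874/2313419; 88583874/2313419 113010591/2313419]
step 2: y = z − H·x̄ = [-6957118/2313419, 14088229/2313419]
step 2: S = H·P̄·Hᵀ + R = [95201491/2313419 -50844213/2313419; -50844213/2313419 135691459/2313419]
step 2: K = P̄·Hᵀ·S⁻¹ = [-1006410093/1116626000 -91380093/159518000; -3940900017/4466504000 -555544017/638072000]
step 2: x' = x̄ + K·y = [-129491937/31903600, -582717653/127614400]
step 2: P' = (I − K·H)·P̄ = [1036255589/279156500 5211123441/1116626000; 5211123441/1116626000 27325840629/4466504000]

step 0: x' = [732/461, 5081/5532], P' = [1406/461 1761/461; 1761/461 27907/5532]
step 1: x' = [2529927/2313419, 1906057/4626838], P' = [8403926/2313419 10562016/2313419; 10562016/2313419 13854586/2313419]
step 2: x' = [-129491937/31903600, -582717653/127614400], P' = [1036255589/279156500 5211123441/1116626000; 5211123441/1116626000 27325840629/4466504000]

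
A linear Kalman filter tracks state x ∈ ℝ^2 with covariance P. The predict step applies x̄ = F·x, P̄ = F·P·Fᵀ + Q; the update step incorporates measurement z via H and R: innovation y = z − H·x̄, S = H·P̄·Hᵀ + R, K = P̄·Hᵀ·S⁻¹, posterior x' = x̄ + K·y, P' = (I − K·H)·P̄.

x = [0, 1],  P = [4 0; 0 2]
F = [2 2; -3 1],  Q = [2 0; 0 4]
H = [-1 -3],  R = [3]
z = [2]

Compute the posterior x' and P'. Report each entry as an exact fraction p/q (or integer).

x' = [116/41, -65/41]
P' = [6306/287 -2136/287; -2136/287 818/287]

x̄ = F·x = [2, 1]
P̄ = F·P·Fᵀ + Q = [26 -20; -20 42]
y = z − H·x̄ = [7]
S = H·P̄·Hᵀ + R = [287]
K = P̄·Hᵀ·S⁻¹ = [34/287; -106/287]
x' = x̄ + K·y = [116/41, -65/41]
P' = (I − K·H)·P̄ = [6306/287 -2136/287; -2136/287 818/287]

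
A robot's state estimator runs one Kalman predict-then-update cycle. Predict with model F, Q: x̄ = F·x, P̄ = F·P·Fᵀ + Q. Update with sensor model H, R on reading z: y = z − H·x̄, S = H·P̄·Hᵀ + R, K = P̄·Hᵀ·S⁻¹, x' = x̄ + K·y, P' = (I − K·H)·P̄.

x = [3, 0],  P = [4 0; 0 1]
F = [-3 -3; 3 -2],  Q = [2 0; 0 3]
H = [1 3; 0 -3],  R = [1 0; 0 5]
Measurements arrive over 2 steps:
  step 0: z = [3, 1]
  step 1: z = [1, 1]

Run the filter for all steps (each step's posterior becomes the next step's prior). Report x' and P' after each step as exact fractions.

step 0: x' = [10381/3917, 186/3917], P' = [60769/11751 -5655/3917; -5655/3917 1940/3917]
step 1: x' = [-5074619/4356630, 76157/145221], P' = [68226803/21783150 -652448/726105; -652448/726105 16926/48407]

step 0: x̄ = F·x = [-9, 9]
step 0: P̄ = F·P·Fᵀ + Q = [47 -30; -30 43]
step 0: y = z − H·x̄ = [-15, 28]
step 0: S = H·P̄·Hᵀ + R = [255 -297; -297 392]
step 0: K = P̄·Hᵀ·S⁻¹ = [9874/11751 3393/3917; 165/3917 -1164/3917]
step 0: x' = x̄ + K·y = [10381/3917, 186/3917]
step 0: P' = (I − K·H)·P̄ = [60769/11751 -5655/3917; -5655/3917 1940/3917]
step 1: x̄ = F·x = [-31701/3917, 30771/3917]
step 1: P̄ = F·P·Fᵀ + Q = [105811/3917 -153702/3917; -153702/3917 269678/3917]
step 1: y = z − H·x̄ = [-56695/3917, 96230/3917]
step 1: S = H·P̄·Hᵀ + R = [1614618/3917 -1965996/3917; -1965996/3917 2446687/3917]
step 1: K = P̄·Hᵀ·S⁻¹ = [9506483/21783150 652448/1210175; 109222/726105 -50778/242035]
step 1: x' = x̄ + K·y = [-5074619/4356630, 76157/145221]
step 1: P' = (I − K·H)·P̄ = [68226803/21783150 -652448/726105; -652448/726105 16926/48407]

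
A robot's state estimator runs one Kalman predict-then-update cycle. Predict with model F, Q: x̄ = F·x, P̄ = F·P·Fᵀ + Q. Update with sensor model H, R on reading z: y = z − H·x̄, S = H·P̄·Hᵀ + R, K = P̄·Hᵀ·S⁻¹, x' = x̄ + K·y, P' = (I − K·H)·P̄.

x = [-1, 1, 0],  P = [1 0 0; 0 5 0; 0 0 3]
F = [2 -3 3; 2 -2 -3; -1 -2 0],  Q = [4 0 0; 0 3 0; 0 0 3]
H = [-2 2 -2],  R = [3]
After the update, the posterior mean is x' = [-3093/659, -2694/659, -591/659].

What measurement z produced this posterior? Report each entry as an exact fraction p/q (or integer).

x̄ = F·x = [-5, -4, -1]
P̄ = F·P·Fᵀ + Q = [80 7 28; 7 54 18; 28 18 24]
S = H·P̄·Hᵀ + R = [659]
K = P̄·Hᵀ·S⁻¹ = [-202/659; 58/659; -68/659]
x' − x̄ = [202/659, -58/659, 68/659] = K·y
y = (KᵀK)⁻¹·Kᵀ·(x' − x̄) = [-1]
z = y + H·x̄ = [-1] + [4] = [3]

z = [3]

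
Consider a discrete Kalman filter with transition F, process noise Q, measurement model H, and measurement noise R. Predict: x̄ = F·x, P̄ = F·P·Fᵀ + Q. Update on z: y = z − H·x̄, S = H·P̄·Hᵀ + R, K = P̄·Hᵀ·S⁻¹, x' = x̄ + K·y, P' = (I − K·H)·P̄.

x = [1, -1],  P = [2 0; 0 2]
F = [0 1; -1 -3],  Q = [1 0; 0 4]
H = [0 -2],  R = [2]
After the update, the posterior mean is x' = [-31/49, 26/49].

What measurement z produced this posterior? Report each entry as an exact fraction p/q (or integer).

x̄ = F·x = [-1, 2]
P̄ = F·P·Fᵀ + Q = [3 -6; -6 24]
S = H·P̄·Hᵀ + R = [98]
K = P̄·Hᵀ·S⁻¹ = [6/49; -24/49]
x' − x̄ = [18/49, -72/49] = K·y
y = (KᵀK)⁻¹·Kᵀ·(x' − x̄) = [3]
z = y + H·x̄ = [3] + [-4] = [-1]

z = [-1]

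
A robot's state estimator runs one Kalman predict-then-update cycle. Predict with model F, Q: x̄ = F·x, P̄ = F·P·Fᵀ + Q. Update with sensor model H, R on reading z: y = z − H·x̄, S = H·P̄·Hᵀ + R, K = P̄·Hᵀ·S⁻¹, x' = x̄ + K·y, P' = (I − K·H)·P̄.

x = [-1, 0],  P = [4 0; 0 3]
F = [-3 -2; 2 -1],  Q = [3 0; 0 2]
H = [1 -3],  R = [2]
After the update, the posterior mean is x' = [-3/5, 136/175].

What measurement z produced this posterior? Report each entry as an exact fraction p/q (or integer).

x̄ = F·x = [3, -2]
P̄ = F·P·Fᵀ + Q = [51 -18; -18 21]
S = H·P̄·Hᵀ + R = [350]
K = P̄·Hᵀ·S⁻¹ = [3/10; -81/350]
x' − x̄ = [-18/5, 486/175] = K·y
y = (KᵀK)⁻¹·Kᵀ·(x' − x̄) = [-12]
z = y + H·x̄ = [-12] + [9] = [-3]

z = [-3]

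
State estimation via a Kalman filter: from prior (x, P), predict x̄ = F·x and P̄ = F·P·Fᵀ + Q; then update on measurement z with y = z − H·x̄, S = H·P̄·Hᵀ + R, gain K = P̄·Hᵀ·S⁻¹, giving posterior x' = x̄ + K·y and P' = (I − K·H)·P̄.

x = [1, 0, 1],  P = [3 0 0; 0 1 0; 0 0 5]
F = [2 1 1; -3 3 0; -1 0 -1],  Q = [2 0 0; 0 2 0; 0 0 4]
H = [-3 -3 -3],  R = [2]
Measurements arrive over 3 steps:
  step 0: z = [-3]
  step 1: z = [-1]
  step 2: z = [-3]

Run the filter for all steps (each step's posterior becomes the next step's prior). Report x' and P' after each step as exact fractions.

step 0: x̄ = F·x = [3, -3, -2]
step 0: P̄ = F·P·Fᵀ + Q = [20 -15 -11; -15 38 9; -11 9 12]
step 0: y = z − H·x̄ = [-9]
step 0: S = H·P̄·Hᵀ + R = [326]
step 0: K = P̄·Hᵀ·S⁻¹ = [9/163; -48/163; -15/163]
step 0: x' = x̄ + K·y = [408/163, -57/163, -191/163]
step 0: P' = (I − K·H)·P̄ = [3098/163 -1581/163 -1523/163; -1581/163 1586/163 27/163; -1523/163 27/163 1506/163]
step 1: x̄ = F·x = [568/163, -1395/163, -217/163]
step 1: P̄ = F·P·Fᵀ + Q = [3448/163 -13923/163 -1579/163; -13923/163 70940/163 9387/163; -1579/163 9387/163 2210/163]
step 1: y = z − H·x̄ = [-3295/163]
step 1: S = H·P̄·Hᵀ + R = [579638/163]
step 1: K = P̄·Hᵀ·S⁻¹ = [18081/289819; -99606/289819; -15027/289819]
step 1: x' = x̄ + K·y = [644419/289819, -466845/289819, -82066/289819]
step 1: P' = (I − K·H)·P̄ = [2119330/289819 -2657655/289819 526271/289819; -2657655/289819 4399076/289819 -1675017/289819; 526271/289819 -1675017/289819 1158764/289819]
step 2: x̄ = F·x = [739927/289819, -3333792/289819, -562353/289819]
step 2: P̄ = F·P·Fᵀ + Q = [2739228/289819 -14095581/289819 -2643565/289819; -14095581/289819 107083082/289819 20934819/289819; -2643565/289819 20934819/289819 5489912/289819]
step 2: y = z − H·x̄ = [-10338111/289819]
step 2: S = H·P̄·Hᵀ + R = [1113911750/289819]
step 2: K = P̄·Hᵀ·S⁻¹ = [20999877/556955875; -34176696/111391175; -35671749/556955875]
step 2: x' = x̄ + K·y = [96122866/79565125, -8888568/15913025, 27392808/79565125]
step 2: P' = (I − K·H)·P̄ = [2220832518/556955875 -464809089/111391175 89213009/556955875; -464809089/111391175 170896202/22278235 -366887457/111391175; 89213009/556955875 -366887457/111391175 1769005442/556955875]

step 0: x' = [408/163, -57/163, -191/163], P' = [3098/163 -1581/163 -1523/163; -1581/163 1586/163 27/163; -1523/163 27/163 1506/163]
step 1: x' = [644419/289819, -466845/289819, -82066/289819], P' = [2119330/289819 -2657655/289819 526271/289819; -2657655/289819 4399076/289819 -1675017/289819; 526271/289819 -1675017/289819 1158764/289819]
step 2: x' = [96122866/79565125, -8888568/15913025, 27392808/79565125], P' = [2220832518/556955875 -464809089/111391175 89213009/556955875; -464809089/111391175 170896202/22278235 -366887457/111391175; 89213009/556955875 -366887457/111391175 1769005442/556955875]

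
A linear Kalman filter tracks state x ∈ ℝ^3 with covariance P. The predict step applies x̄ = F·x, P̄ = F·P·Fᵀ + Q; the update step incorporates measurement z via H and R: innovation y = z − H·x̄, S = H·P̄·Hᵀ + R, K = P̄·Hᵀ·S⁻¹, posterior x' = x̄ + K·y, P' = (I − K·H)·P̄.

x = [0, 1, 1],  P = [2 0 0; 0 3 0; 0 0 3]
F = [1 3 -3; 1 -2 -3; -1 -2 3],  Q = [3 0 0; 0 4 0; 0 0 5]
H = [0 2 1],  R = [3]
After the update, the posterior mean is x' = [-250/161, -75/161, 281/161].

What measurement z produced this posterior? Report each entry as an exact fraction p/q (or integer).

z = [1]

x̄ = F·x = [0, -5, 1]
P̄ = F·P·Fᵀ + Q = [59 11 -47; 11 45 -17; -47 -17 46]
S = H·P̄·Hᵀ + R = [161]
K = P̄·Hᵀ·S⁻¹ = [-25/161; 73/161; 12/161]
x' − x̄ = [-250/161, 730/161, 120/161] = K·y
y = (KᵀK)⁻¹·Kᵀ·(x' − x̄) = [10]
z = y + H·x̄ = [10] + [-9] = [1]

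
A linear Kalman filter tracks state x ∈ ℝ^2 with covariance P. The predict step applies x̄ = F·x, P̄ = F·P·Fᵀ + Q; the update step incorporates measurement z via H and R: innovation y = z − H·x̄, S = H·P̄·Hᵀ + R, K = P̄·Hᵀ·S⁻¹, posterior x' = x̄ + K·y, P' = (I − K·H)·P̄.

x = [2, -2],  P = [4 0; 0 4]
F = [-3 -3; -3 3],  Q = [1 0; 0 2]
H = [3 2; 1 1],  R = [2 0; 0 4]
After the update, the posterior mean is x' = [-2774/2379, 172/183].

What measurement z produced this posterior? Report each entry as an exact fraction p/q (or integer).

z = [-2, 2]

x̄ = F·x = [0, -12]
P̄ = F·P·Fᵀ + Q = [73 0; 0 74]
S = H·P̄·Hᵀ + R = [955 367; 367 151]
K = P̄·Hᵀ·S⁻¹ = [3139/4758 -5329/4758; -185/366 629/366]
x' − x̄ = [-2774/2379, 2368/183] = K·y
y = (KᵀK)⁻¹·Kᵀ·(x' − x̄) = [22, 14]
z = y + H·x̄ = [22, 14] + [-24, -12] = [-2, 2]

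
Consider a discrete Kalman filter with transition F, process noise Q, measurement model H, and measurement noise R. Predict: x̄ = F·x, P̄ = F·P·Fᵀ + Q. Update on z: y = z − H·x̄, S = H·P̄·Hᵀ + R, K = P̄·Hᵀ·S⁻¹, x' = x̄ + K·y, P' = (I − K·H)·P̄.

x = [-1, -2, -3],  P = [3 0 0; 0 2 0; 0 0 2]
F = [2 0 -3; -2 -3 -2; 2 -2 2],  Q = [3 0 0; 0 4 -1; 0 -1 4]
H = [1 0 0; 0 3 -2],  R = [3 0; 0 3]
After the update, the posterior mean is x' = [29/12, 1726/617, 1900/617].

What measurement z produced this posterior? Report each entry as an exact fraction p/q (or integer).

x̄ = F·x = [7, 14, -4]
P̄ = F·P·Fᵀ + Q = [33 0 0; 0 42 -9; 0 -9 32]
S = H·P̄·Hᵀ + R = [36 0; 0 617]
K = P̄·Hᵀ·S⁻¹ = [11/12 0; 0 144/617; 0 -91/617]
x' − x̄ = [-55/12, -6912/617, 4368/617] = K·y
y = (KᵀK)⁻¹·Kᵀ·(x' − x̄) = [-5, -48]
z = y + H·x̄ = [-5, -48] + [7, 50] = [2, 2]

z = [2, 2]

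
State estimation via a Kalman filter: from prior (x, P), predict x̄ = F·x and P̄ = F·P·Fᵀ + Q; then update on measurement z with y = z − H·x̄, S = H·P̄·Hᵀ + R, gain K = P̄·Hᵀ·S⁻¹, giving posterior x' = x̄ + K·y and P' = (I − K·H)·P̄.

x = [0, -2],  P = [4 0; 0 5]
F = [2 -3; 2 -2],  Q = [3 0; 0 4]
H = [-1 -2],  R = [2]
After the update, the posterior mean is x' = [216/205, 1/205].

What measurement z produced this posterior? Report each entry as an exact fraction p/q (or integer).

z = [-1]

x̄ = F·x = [6, 4]
P̄ = F·P·Fᵀ + Q = [64 46; 46 40]
S = H·P̄·Hᵀ + R = [410]
K = P̄·Hᵀ·S⁻¹ = [-78/205; -63/205]
x' − x̄ = [-1014/205, -819/205] = K·y
y = (KᵀK)⁻¹·Kᵀ·(x' − x̄) = [13]
z = y + H·x̄ = [13] + [-14] = [-1]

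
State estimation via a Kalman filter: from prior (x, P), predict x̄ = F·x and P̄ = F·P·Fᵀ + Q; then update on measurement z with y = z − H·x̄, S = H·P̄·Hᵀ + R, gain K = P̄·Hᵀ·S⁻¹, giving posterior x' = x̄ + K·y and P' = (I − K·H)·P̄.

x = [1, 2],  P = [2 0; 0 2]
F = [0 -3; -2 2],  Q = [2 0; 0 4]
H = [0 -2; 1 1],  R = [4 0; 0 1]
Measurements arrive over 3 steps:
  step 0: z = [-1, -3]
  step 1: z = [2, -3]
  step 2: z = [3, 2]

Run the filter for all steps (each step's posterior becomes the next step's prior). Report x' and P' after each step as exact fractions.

step 0: x̄ = F·x = [-6, 2]
step 0: P̄ = F·P·Fᵀ + Q = [20 -12; -12 20]
step 0: y = z − H·x̄ = [3, 1]
step 0: S = H·P̄·Hᵀ + R = [84 -16; -16 17]
step 0: K = P̄·Hᵀ·S⁻¹ = [134/293 264/293; -138/293 8/293]
step 0: x' = x̄ + K·y = [-1092/293, 180/293]
step 0: P' = (I − K·H)·P̄ = [532/293 -268/293; -268/293 276/293]
step 1: x̄ = F·x = [-540/293, 2544/293]
step 1: P̄ = F·P·Fᵀ + Q = [3070/293 -3264/293; -3264/293 6548/293]
step 1: y = z − H·x̄ = [5674/293, -2883/293]
step 1: S = H·P̄·Hᵀ + R = [27364/293 -6568/293; -6568/293 3383/293]
step 1: K = P̄·Hᵀ·S⁻¹ = [17756/42179 32054/42179; -19398/42179 3284/42179]
step 1: x' = x̄ + K·y = [-49286/42179, -41736/42179]
step 1: P' = (I − K·H)·P̄ = [67566/42179 -35512/42179; -35512/42179 38796/42179]
step 2: x̄ = F·x = [125208/42179, 15100/42179]
step 2: P̄ = F·P·Fᵀ + Q = [433522/42179 -445848/42179; -445848/42179 878260/42179]
step 2: y = z − H·x̄ = [156737/42179, -55950/42179]
step 2: S = H·P̄·Hᵀ + R = [3681756/42179 -864824/42179; -864824/42179 462265/42179]
step 2: K = P̄·Hᵀ·S⁻¹ = [2379976/5654629 4301778/5654629; -2596182/5654629 432412/5654629]
step 2: x' = x̄ + K·y = [19923436/5654629, -8196646/5654629]
step 2: P' = (I − K·H)·P̄ = [9061730/5654629 -4759952/5654629; -4759952/5654629 5192364/5654629]

step 0: x' = [-1092/293, 180/293], P' = [532/293 -268/293; -268/293 276/293]
step 1: x' = [-49286/42179, -41736/42179], P' = [67566/42179 -35512/42179; -35512/42179 38796/42179]
step 2: x' = [19923436/5654629, -8196646/5654629], P' = [9061730/5654629 -4759952/5654629; -4759952/5654629 5192364/5654629]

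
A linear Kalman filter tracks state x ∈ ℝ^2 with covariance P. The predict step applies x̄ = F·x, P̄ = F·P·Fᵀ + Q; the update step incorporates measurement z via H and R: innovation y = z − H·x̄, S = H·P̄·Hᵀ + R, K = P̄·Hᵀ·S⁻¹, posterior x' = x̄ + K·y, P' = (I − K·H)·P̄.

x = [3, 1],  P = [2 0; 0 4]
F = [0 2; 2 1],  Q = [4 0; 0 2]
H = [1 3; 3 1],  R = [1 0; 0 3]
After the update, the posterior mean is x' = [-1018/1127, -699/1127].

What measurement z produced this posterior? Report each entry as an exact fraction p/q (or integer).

x̄ = F·x = [2, 7]
P̄ = F·P·Fᵀ + Q = [20 8; 8 14]
S = H·P̄·Hᵀ + R = [195 182; 182 245]
K = P̄·Hᵀ·S⁻¹ = [-228/2093 404/1127; 762/2093 -130/1127]
x' − x̄ = [-3272/1127, -8588/1127] = K·y
y = (KᵀK)⁻¹·Kᵀ·(x' − x̄) = [-26, -16]
z = y + H·x̄ = [-26, -16] + [23, 13] = [-3, -3]

z = [-3, -3]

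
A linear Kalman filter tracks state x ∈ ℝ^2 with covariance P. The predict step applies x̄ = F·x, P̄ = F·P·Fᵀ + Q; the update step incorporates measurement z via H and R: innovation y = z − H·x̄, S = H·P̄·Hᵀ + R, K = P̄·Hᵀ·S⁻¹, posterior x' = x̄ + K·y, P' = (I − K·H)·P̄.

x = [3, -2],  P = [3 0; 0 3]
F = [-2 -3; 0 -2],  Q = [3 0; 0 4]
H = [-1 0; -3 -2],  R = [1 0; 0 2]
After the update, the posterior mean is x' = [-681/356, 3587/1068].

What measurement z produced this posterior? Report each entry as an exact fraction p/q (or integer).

x̄ = F·x = [0, 4]
P̄ = F·P·Fᵀ + Q = [42 18; 18 16]
S = H·P̄·Hᵀ + R = [43 162; 162 660]
K = P̄·Hᵀ·S⁻¹ = [-123/178 -27/356; 171/178 -391/1068]
x' − x̄ = [-681/356, -685/1068] = K·y
y = (KᵀK)⁻¹·Kᵀ·(x' − x̄) = [2, 7]
z = y + H·x̄ = [2, 7] + [0, -8] = [2, -1]

z = [2, -1]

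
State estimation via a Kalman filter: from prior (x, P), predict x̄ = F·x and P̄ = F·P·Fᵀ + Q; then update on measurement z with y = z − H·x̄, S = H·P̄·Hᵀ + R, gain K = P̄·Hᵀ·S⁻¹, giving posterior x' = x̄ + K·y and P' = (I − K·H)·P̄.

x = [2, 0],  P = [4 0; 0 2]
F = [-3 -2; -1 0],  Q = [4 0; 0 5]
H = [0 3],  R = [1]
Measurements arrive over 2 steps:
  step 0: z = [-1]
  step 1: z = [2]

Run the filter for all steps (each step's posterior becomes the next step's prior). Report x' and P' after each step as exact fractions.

step 0: x' = [-156/41, -29/82], P' = [1320/41 6/41; 6/41 9/82]
step 1: x' = [27343/6883, 4653/6883], P' = [305434/6883 1986/6883; 1986/6883 1525/13766]

step 0: x̄ = F·x = [-6, -2]
step 0: P̄ = F·P·Fᵀ + Q = [48 12; 12 9]
step 0: y = z − H·x̄ = [5]
step 0: S = H·P̄·Hᵀ + R = [82]
step 0: K = P̄·Hᵀ·S⁻¹ = [18/41; 27/82]
step 0: x' = x̄ + K·y = [-156/41, -29/82]
step 0: P' = (I − K·H)·P̄ = [1320/41 6/41; 6/41 9/82]
step 1: x̄ = F·x = [497/41, 156/41]
step 1: P̄ = F·P·Fᵀ + Q = [12134/41 3972/41; 3972/41 1525/41]
step 1: y = z − H·x̄ = [-386/41]
step 1: S = H·P̄·Hᵀ + R = [13766/41]
step 1: K = P̄·Hᵀ·S⁻¹ = [5958/6883; 4575/13766]
step 1: x' = x̄ + K·y = [27343/6883, 4653/6883]
step 1: P' = (I − K·H)·P̄ = [305434/6883 1986/6883; 1986/6883 1525/13766]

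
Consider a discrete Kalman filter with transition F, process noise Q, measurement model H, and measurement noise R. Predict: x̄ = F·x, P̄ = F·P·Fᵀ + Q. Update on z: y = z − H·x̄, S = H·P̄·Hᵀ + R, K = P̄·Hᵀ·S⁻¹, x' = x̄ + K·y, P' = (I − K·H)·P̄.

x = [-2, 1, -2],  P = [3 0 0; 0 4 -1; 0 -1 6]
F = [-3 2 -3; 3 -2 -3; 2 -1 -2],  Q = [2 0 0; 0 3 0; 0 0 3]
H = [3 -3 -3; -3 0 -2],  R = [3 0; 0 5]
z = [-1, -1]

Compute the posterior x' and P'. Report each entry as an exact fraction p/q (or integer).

x̄ = F·x = [14, -2, -1]
P̄ = F·P·Fᵀ + Q = [111 11 11; 11 88 55; 11 55 39]
y = z − H·x̄ = [-52, 39]
S = H·P̄·Hᵀ + R = [2739 -303; -303 1292]
K = P̄·Hᵀ·S⁻¹ = [79133/1148993 -297148/1148993; -184987/1148993 -170555/1148993; -118447/1148993 -126492/1148993]
x' = x̄ + K·y = [382214/1148993, 669693/1148993, 77063/1148993]
P' = (I − K·H)·P̄ = [922172/1148993 1483427/1148993 -640388/1148993; 1483427/1148993 3467167/1148993 -1798753/1148993; -640388/1148993 -1798753/1148993 1276812/1148993]

x' = [382214/1148993, 669693/1148993, 77063/1148993]
P' = [922172/1148993 1483427/1148993 -640388/1148993; 1483427/1148993 3467167/1148993 -1798753/1148993; -640388/1148993 -1798753/1148993 1276812/1148993]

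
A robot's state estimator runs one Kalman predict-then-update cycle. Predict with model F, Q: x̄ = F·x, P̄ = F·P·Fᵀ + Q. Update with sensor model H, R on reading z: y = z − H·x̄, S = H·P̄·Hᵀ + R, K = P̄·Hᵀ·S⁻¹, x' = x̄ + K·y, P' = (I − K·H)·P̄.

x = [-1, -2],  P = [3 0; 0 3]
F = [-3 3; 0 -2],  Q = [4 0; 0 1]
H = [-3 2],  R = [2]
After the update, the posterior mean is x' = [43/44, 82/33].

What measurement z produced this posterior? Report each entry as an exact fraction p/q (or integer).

x̄ = F·x = [-3, 4]
P̄ = F·P·Fᵀ + Q = [58 -18; -18 13]
S = H·P̄·Hᵀ + R = [792]
K = P̄·Hᵀ·S⁻¹ = [-35/132; 10/99]
x' − x̄ = [175/44, -50/33] = K·y
y = (KᵀK)⁻¹·Kᵀ·(x' − x̄) = [-15]
z = y + H·x̄ = [-15] + [17] = [2]

z = [2]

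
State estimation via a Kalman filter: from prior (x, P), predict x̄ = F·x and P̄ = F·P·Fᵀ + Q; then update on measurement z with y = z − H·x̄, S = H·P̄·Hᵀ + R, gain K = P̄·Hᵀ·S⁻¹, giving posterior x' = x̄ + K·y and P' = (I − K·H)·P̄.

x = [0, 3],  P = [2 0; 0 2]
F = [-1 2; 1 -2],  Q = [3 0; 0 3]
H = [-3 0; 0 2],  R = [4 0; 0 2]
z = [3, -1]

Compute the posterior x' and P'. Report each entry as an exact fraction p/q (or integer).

x̄ = F·x = [6, -6]
P̄ = F·P·Fᵀ + Q = [13 -10; -10 13]
y = z − H·x̄ = [21, 11]
S = H·P̄·Hᵀ + R = [121 60; 60 54]
K = P̄·Hᵀ·S⁻¹ = [-151/489 -40/1467; 10/489 673/1467]
x' = x̄ + K·y = [-1151/1467, -769/1467]
P' = (I − K·H)·P̄ = [604/1467 -40/1467; -40/1467 673/1467]

x' = [-1151/1467, -769/1467]
P' = [604/1467 -40/1467; -40/1467 673/1467]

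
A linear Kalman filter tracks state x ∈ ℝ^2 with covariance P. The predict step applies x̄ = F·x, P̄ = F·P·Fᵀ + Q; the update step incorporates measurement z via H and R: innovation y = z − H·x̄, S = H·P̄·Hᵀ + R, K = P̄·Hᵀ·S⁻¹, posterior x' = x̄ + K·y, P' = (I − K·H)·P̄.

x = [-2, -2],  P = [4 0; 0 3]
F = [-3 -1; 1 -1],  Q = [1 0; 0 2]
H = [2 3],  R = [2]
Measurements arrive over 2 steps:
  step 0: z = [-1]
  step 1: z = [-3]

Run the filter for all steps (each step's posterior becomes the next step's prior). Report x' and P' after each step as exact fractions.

step 0: x' = [179/135, -17/15], P' = [2591/135 -188/15; -188/15 42/5]
step 1: x' = [-2063/1383, 133/1383], P' = [48117/461 -96500/1383; -96500/1383 64798/1383]

step 0: x̄ = F·x = [8, 0]
step 0: P̄ = F·P·Fᵀ + Q = [40 -9; -9 9]
step 0: y = z − H·x̄ = [-17]
step 0: S = H·P̄·Hᵀ + R = [135]
step 0: K = P̄·Hᵀ·S⁻¹ = [53/135; 1/15]
step 0: x' = x̄ + K·y = [179/135, -17/15]
step 0: P' = (I − K·H)·P̄ = [2591/135 -188/15; -188/15 42/5]
step 1: x̄ = F·x = [-128/45, 332/135]
step 1: P̄ = F·P·Fᵀ + Q = [1604/15 -3341/45; -3341/45 7379/135]
step 1: y = z − H·x̄ = [-211/45]
step 1: S = H·P̄·Hᵀ + R = [461/15]
step 1: K = P̄·Hᵀ·S⁻¹ = [-133/461; 697/1383]
step 1: x' = x̄ + K·y = [-2063/1383, 133/1383]
step 1: P' = (I − K·H)·P̄ = [48117/461 -96500/1383; -96500/1383 64798/1383]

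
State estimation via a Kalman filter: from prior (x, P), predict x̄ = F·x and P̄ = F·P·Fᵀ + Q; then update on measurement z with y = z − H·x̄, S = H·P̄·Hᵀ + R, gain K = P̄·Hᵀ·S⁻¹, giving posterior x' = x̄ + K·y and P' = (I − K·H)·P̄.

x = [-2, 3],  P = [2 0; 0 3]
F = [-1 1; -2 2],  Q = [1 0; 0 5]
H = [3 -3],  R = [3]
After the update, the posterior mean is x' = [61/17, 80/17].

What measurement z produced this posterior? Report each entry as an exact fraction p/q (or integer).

z = [-3]

x̄ = F·x = [5, 10]
P̄ = F·P·Fᵀ + Q = [6 10; 10 25]
S = H·P̄·Hᵀ + R = [102]
K = P̄·Hᵀ·S⁻¹ = [-2/17; -15/34]
x' − x̄ = [-24/17, -90/17] = K·y
y = (KᵀK)⁻¹·Kᵀ·(x' − x̄) = [12]
z = y + H·x̄ = [12] + [-15] = [-3]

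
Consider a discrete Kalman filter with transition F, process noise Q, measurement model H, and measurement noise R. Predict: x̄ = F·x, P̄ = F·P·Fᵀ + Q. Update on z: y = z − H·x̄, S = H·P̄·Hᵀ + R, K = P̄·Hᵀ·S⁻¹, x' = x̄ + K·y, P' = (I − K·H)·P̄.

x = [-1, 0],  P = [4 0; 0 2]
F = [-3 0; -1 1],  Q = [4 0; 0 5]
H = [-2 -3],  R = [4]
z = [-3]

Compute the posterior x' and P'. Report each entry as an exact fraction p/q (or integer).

x' = [525/407, 65/407]
P' = [2824/407 -1728/407; -1728/407 1228/407]

x̄ = F·x = [3, 1]
P̄ = F·P·Fᵀ + Q = [40 12; 12 11]
y = z − H·x̄ = [6]
S = H·P̄·Hᵀ + R = [407]
K = P̄·Hᵀ·S⁻¹ = [-116/407; -57/407]
x' = x̄ + K·y = [525/407, 65/407]
P' = (I − K·H)·P̄ = [2824/407 -1728/407; -1728/407 1228/407]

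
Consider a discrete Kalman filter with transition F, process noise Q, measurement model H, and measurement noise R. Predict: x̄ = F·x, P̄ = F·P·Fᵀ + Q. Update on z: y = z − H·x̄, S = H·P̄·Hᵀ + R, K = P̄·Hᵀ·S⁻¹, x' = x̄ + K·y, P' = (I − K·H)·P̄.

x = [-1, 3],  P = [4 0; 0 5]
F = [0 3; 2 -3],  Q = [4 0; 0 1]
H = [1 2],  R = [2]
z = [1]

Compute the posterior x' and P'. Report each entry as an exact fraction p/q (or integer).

x' = [71/17, -29/17]
P' = [4150/119 -2116/119; -2116/119 1137/119]

x̄ = F·x = [9, -11]
P̄ = F·P·Fᵀ + Q = [49 -45; -45 62]
y = z − H·x̄ = [14]
S = H·P̄·Hᵀ + R = [119]
K = P̄·Hᵀ·S⁻¹ = [-41/119; 79/119]
x' = x̄ + K·y = [71/17, -29/17]
P' = (I − K·H)·P̄ = [4150/119 -2116/119; -2116/119 1137/119]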